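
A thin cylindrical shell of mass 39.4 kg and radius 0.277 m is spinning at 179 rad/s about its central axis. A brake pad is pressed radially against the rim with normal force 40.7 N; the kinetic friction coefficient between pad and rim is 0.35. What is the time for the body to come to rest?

t ≈ 137 s

I = MR² = (39.4)(0.277)² = 3.023 kg·m².
Friction force f = μN = (0.35)(40.7) = 14.24 N at the rim; torque magnitude τ = fR = 3.946 N·m, opposing ω.
|α| = τ/I = 3.946/3.023 = 1.305 rad/s² (deceleration).
0 = ω₀ − |α|t ⇒ t = ω₀/|α| = 179/1.305 = 137.1 s.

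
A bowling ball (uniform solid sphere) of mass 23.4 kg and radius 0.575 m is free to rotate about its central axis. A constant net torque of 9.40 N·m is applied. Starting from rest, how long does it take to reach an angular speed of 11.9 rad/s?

I = (2/5)MR² = (2/5)(23.4)(0.575)² = 3.095 kg·m².
α = τ/I = 9.40/3.095 = 3.038 rad/s².
ω = αt ⇒ t = ω/α = 11.9/3.038 = 3.918 s.

t ≈ 3.92 s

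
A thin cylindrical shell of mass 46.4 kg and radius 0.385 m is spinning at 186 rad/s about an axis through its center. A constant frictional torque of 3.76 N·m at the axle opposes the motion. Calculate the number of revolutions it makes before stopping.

I = MR² = (46.4)(0.385)² = 6.878 kg·m².
The net torque has magnitude 3.76 N·m, opposing ω.
|α| = τ/I = 3.760/6.878 = 0.5467 rad/s² (deceleration).
ω² = ω₀² − 2|α|θ with ω = 0 ⇒ θ = ω₀²/(2|α|) = 31640 rad = 5036 rev.

≈ 5040 revolutions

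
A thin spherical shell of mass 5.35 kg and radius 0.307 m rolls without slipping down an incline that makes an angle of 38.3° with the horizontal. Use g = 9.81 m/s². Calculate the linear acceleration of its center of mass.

Translation along the incline: Mg sinθ − f = Ma.
Rotation about the center: fR = Iα with I = (2/3)MR². No-slip gives a = αR, so f = (I/R²)a = (2/3)M a.
Substituting: Mg sinθ = (1 + 0.6667)Ma, so a = g sinθ/(1 + 0.6667) = (9.81) sin 38.3° / 1.667 = 3.648 m/s².

a ≈ 3.65 m/s²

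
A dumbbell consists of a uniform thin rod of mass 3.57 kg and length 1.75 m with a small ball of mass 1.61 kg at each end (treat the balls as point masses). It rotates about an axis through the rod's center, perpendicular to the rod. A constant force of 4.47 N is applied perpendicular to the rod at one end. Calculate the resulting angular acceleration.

I_rod = (1/12)ML² = (1/12)(3.57)(1.75)² = 0.9111 kg·m².
I_balls = 2·m·(L/2)² = 2(1.61)(0.8750)² = 2.465 kg·m².
Total I = 3.376 kg·m².
τ = F·(L/2) = (4.47)(0.875) = 3.911 N·m.
α = τ/I = 3.911/3.376 = 1.158 rad/s².

α ≈ 1.16 rad/s²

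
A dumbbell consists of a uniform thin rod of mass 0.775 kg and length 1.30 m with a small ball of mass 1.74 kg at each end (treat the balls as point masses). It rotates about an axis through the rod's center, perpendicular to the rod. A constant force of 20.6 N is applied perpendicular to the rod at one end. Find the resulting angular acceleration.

I_rod = (1/12)ML² = (1/12)(0.775)(1.30)² = 0.1091 kg·m².
I_balls = 2·m·(L/2)² = 2(1.74)(0.6500)² = 1.470 kg·m².
Total I = 1.579 kg·m².
τ = F·(L/2) = (20.6)(0.650) = 13.39 N·m.
α = τ/I = 13.39/1.579 = 8.478 rad/s².

α ≈ 8.48 rad/s²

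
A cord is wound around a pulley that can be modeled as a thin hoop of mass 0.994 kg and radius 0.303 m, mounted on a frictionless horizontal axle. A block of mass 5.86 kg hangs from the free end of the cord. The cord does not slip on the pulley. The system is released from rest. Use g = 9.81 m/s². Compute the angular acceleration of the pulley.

α ≈ 27.7 rad/s²

I = MR² = (0.994)(0.303)² = 0.09126 kg·m².
Block: mg − T = ma. Pulley: TR = Iα. No-slip: a = αR, so T = (I/R²)a = 0.9940·a.
Then mg = (m + 0.9940)a, so a = (5.86)(9.81)/(5.86 + 0.9940) = 8.387 m/s².
α = a/R = 8.387/0.303 = 27.68 rad/s².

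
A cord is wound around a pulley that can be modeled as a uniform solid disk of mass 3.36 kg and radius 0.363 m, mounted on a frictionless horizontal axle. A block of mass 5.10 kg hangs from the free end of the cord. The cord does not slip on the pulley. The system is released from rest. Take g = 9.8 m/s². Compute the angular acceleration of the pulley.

α ≈ 20.3 rad/s²

I = ½MR² = (1/2)(3.36)(0.363)² = 0.2214 kg·m².
Block: mg − T = ma. Pulley: TR = Iα. No-slip: a = αR, so T = (I/R²)a = 1.680·a.
Then mg = (m + 1.680)a, so a = (5.10)(9.8)/(5.10 + 1.680) = 7.372 m/s².
α = a/R = 7.372/0.363 = 20.31 rad/s².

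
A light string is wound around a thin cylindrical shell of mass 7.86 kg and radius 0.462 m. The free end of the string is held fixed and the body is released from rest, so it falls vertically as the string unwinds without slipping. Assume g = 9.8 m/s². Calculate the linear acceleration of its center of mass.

Translation: Mg − T = Ma. Rotation about the center: TR = Iα with I = MR².
With a = αR: T = (I/R²)a = M a, so Mg = (1 + 1.000)Ma.
a = g/(1 + 1.000) = 9.8/2.000 = 4.900 m/s².

a ≈ 4.90 m/s²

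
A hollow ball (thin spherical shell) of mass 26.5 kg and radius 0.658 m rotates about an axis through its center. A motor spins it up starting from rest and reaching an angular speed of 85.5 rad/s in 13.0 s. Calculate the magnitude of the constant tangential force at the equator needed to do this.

I = (2/3)MR² = (2/3)(26.5)(0.658)² = 7.649 kg·m².
α = Δω/Δt = (85.5 − 0)/13.0 = 6.577 rad/s².
The required torque is τ = Iα = (7.649)(6.577) = 50.31 N·m.
A tangential force at the equator gives τ = FR, so F = τ/R = 50.31/0.658 = 76.45 N.

F ≈ 76.5 N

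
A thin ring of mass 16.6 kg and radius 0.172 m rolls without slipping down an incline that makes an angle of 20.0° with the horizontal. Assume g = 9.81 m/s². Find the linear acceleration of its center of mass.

Translation along the incline: Mg sinθ − f = Ma.
Rotation about the center: fR = Iα with I = MR². No-slip gives a = αR, so f = (I/R²)a = M a.
Substituting: Mg sinθ = (1 + 1.000)Ma, so a = g sinθ/(1 + 1.000) = (9.81) sin 20.0° / 2.000 = 1.678 m/s².

a ≈ 1.68 m/s²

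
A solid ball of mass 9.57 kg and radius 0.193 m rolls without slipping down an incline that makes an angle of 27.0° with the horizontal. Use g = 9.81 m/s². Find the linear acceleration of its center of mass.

a ≈ 3.18 m/s²

Translation along the incline: Mg sinθ − f = Ma.
Rotation about the center: fR = Iα with I = (2/5)MR². No-slip gives a = αR, so f = (I/R²)a = (2/5)M a.
Substituting: Mg sinθ = (1 + 0.4000)Ma, so a = g sinθ/(1 + 0.4000) = (9.81) sin 27.0° / 1.400 = 3.181 m/s².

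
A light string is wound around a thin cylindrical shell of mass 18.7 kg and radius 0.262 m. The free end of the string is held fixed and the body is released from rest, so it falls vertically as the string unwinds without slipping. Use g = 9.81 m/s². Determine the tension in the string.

T ≈ 91.7 N

Translation: Mg − T = Ma. Rotation about the center: TR = Iα with I = MR².
With a = αR: T = (I/R²)a = M a, so Mg = (1 + 1.000)Ma.
a = g/(1 + 1.000) = 9.81/2.000 = 4.905 m/s².
T = 1.000·M·a = (1.000)(18.7)(4.905) = 91.72 N.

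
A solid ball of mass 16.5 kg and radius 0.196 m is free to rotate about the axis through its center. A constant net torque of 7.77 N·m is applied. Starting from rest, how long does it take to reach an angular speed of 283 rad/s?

I = (2/5)MR² = (2/5)(16.5)(0.196)² = 0.2535 kg·m².
α = τ/I = 7.77/0.2535 = 30.65 rad/s².
ω = αt ⇒ t = ω/α = 283/30.65 = 9.235 s.

t ≈ 9.23 s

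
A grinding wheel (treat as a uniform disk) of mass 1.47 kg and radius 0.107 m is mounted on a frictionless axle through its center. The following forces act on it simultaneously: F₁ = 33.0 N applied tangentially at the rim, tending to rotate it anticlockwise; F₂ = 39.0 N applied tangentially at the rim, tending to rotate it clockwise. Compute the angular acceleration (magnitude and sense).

I = ½MR² = (1/2)(1.47)(0.107)² = 0.008415 kg·m².
Taking anticlockwise as positive: τ₁ = +(33.0)(0.107) = +3.531 N·m; τ₂ = −(39.0)(0.107) = −4.173 N·m.
Net torque τ = -0.6420 N·m.
α = τ/I = -0.6420/0.008415 = -76.29 rad/s².

α ≈ 76.3 rad/s², clockwise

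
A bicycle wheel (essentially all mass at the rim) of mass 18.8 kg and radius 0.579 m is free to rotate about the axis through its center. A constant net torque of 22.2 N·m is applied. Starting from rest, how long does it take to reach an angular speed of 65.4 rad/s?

t ≈ 18.6 s

I = MR² = (18.8)(0.579)² = 6.303 kg·m².
α = τ/I = 22.2/6.303 = 3.522 rad/s².
ω = αt ⇒ t = ω/α = 65.4/3.522 = 18.57 s.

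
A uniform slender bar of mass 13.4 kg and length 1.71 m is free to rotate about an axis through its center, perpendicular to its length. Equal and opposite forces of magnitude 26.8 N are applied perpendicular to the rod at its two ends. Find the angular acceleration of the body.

I = (1/12)ML² = (1/12)(13.4)(1.71)² = 3.265 kg·m².
The couple gives τ = F·(L/2) + F·(L/2) = F L = (26.8)(1.71) = 45.83 N·m.
Newton's second law for rotation, τ = Iα, gives α = τ/I = 45.83/3.265 = 14.04 rad/s².

α ≈ 14.0 rad/s²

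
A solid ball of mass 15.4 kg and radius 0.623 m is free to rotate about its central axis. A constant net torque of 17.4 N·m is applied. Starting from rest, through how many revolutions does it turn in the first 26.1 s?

I = (2/5)MR² = (2/5)(15.4)(0.623)² = 2.391 kg·m².
α = τ/I = 17.4/2.391 = 7.278 rad/s².
θ = ½αt² = ½(7.278)(26.1)² = 2479 rad.
Revolutions = θ/(2π) = 394.5.

≈ 395 revolutions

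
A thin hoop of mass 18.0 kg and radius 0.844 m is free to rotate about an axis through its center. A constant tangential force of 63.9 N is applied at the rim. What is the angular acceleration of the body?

I = MR² = (18.0)(0.844)² = 12.82 kg·m².
τ = F R = (63.9)(0.844) = 53.93 N·m.
From τ = Iα: α = 53.93/12.82 = 4.206 rad/s².

α ≈ 4.21 rad/s²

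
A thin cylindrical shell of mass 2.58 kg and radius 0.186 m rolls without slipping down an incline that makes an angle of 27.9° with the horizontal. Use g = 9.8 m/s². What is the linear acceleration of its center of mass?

a ≈ 2.29 m/s²

Translation along the incline: Mg sinθ − f = Ma.
Rotation about the center: fR = Iα with I = MR². No-slip gives a = αR, so f = (I/R²)a = M a.
Substituting: Mg sinθ = (1 + 1.000)Ma, so a = g sinθ/(1 + 1.000) = (9.8) sin 27.9° / 2.000 = 2.293 m/s².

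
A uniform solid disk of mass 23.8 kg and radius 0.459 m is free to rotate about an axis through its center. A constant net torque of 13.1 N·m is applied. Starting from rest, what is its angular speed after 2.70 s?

I = ½MR² = (1/2)(23.8)(0.459)² = 2.507 kg·m².
α = τ/I = 13.1/2.507 = 5.225 rad/s².
ω = ω₀ + αt = 0 + (5.225)(2.70) = 14.11 rad/s.

ω ≈ 14.1 rad/s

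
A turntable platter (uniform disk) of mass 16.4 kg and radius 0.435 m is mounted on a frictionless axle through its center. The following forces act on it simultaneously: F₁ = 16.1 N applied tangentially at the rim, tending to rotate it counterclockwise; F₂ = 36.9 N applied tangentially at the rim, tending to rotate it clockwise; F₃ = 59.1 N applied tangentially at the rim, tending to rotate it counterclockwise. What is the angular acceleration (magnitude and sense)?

α ≈ 10.7 rad/s², counterclockwise

I = ½MR² = (1/2)(16.4)(0.435)² = 1.552 kg·m².
Taking counterclockwise as positive: τ₁ = +(16.1)(0.435) = +7.004 N·m; τ₂ = −(36.9)(0.435) = −16.05 N·m; τ₃ = +(59.1)(0.435) = +25.71 N·m.
Net torque τ = 16.66 N·m.
α = τ/I = 16.66/1.552 = 10.74 rad/s².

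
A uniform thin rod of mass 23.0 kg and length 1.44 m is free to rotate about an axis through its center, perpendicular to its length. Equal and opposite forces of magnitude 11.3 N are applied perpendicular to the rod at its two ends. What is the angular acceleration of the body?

I = (1/12)ML² = (1/12)(23.0)(1.44)² = 3.974 kg·m².
The couple gives τ = F·(L/2) + F·(L/2) = F L = (11.3)(1.44) = 16.27 N·m.
From τ = Iα: α = 16.27/3.974 = 4.094 rad/s².

α ≈ 4.09 rad/s²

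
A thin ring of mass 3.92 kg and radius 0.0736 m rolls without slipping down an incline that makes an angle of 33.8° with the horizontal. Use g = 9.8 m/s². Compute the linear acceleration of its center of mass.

Translation along the incline: Mg sinθ − f = Ma.
Rotation about the center: fR = Iα with I = MR². No-slip gives a = αR, so f = (I/R²)a = M a.
Substituting: Mg sinθ = (1 + 1.000)Ma, so a = g sinθ/(1 + 1.000) = (9.8) sin 33.8° / 2.000 = 2.726 m/s².

a ≈ 2.73 m/s²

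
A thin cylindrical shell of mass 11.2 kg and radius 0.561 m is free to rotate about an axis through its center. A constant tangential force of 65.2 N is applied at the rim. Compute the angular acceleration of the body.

α ≈ 10.4 rad/s²

I = MR² = (11.2)(0.561)² = 3.525 kg·m².
τ = F R = (65.2)(0.561) = 36.58 N·m.
Newton's second law for rotation, τ = Iα, gives α = τ/I = 36.58/3.525 = 10.38 rad/s².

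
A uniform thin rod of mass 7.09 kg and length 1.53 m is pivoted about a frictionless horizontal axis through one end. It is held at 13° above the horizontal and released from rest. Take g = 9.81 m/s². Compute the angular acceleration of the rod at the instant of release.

α ≈ 9.37 rad/s²

About the pivot, I = (1/3)ML² = (1/3)(7.09)(1.53)² = 5.532 kg·m².
The weight acts at the center, a distance L/2 = 0.7650 m from the pivot; τ = Mg(L/2) cos 13° = 51.84 N·m.
α = τ/I = 51.84/5.532 = 9.371 rad/s².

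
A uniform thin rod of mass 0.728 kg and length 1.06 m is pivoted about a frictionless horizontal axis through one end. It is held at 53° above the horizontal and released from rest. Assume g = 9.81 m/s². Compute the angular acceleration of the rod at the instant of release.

About the pivot, I = (1/3)ML² = (1/3)(0.728)(1.06)² = 0.2727 kg·m².
The weight acts at the center, a distance L/2 = 0.5300 m from the pivot; τ = Mg(L/2) cos 53° = 2.278 N·m.
α = τ/I = 2.278/0.2727 = 8.354 rad/s².

α ≈ 8.35 rad/s²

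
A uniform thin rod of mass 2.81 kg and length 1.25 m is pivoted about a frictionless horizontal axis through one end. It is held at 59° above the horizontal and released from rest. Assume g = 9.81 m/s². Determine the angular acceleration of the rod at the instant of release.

α ≈ 6.06 rad/s²

About the pivot, I = (1/3)ML² = (1/3)(2.81)(1.25)² = 1.464 kg·m².
The weight acts at the center, a distance L/2 = 0.6250 m from the pivot; τ = Mg(L/2) cos 59° = 8.873 N·m.
α = τ/I = 8.873/1.464 = 6.063 rad/s².
(Equivalently α = (3g/(2L)) cos 59° = 6.063 rad/s².)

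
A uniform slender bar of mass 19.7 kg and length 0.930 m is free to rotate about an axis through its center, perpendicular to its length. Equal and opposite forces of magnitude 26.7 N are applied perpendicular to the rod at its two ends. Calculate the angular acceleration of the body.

I = (1/12)ML² = (1/12)(19.7)(0.930)² = 1.420 kg·m².
The couple gives τ = F·(L/2) + F·(L/2) = F L = (26.7)(0.930) = 24.83 N·m.
From τ = Iα: α = 24.83/1.420 = 17.49 rad/s².

α ≈ 17.5 rad/s²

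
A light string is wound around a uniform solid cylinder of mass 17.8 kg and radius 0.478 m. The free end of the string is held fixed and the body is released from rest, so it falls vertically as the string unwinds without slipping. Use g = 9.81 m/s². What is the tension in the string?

Translation: Mg − T = Ma. Rotation about the center: TR = Iα with I = ½MR².
With a = αR: T = (I/R²)a = (1/2)M a, so Mg = (1 + 0.5000)Ma.
a = g/(1 + 0.5000) = 9.81/1.500 = 6.540 m/s².
T = 0.5000·M·a = (0.5000)(17.8)(6.540) = 58.21 N.

T ≈ 58.2 N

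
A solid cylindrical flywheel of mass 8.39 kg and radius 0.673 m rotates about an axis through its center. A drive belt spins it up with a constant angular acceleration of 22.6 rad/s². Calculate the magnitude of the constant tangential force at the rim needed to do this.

F ≈ 63.8 N

I = ½MR² = (1/2)(8.39)(0.673)² = 1.900 kg·m².
The required torque is τ = Iα = (1.900)(22.60) = 42.94 N·m.
A tangential force at the rim gives τ = FR, so F = τ/R = 42.94/0.673 = 63.81 N.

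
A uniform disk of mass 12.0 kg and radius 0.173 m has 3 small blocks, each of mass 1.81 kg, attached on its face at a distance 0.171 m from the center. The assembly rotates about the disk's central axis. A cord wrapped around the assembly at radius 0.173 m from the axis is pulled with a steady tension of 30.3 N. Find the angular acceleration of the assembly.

α ≈ 15.5 rad/s²

I_disk = ½MR² = ½(12.0)(0.173)² = 0.1796 kg·m².
I_blocks = 3·m·r² = 3(1.81)(0.171)² = 0.1588 kg·m².
Total I = 0.3384 kg·m².
τ = F r = (30.3)(0.173) = 5.242 N·m.
α = τ/I = 5.242/0.3384 = 15.49 rad/s².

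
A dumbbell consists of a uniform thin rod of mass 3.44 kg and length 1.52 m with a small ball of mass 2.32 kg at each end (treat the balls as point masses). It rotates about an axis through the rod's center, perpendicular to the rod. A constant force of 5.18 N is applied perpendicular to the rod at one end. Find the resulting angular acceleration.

α ≈ 1.18 rad/s²

I_rod = (1/12)ML² = (1/12)(3.44)(1.52)² = 0.6623 kg·m².
I_balls = 2·m·(L/2)² = 2(2.32)(0.7600)² = 2.680 kg·m².
Total I = 3.342 kg·m².
τ = F·(L/2) = (5.18)(0.760) = 3.937 N·m.
α = τ/I = 3.937/3.342 = 1.178 rad/s².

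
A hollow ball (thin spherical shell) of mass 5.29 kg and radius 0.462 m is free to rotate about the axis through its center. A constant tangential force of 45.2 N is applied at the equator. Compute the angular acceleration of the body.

α ≈ 27.7 rad/s²

I = (2/3)MR² = (2/3)(5.29)(0.462)² = 0.7527 kg·m².
τ = F R = (45.2)(0.462) = 20.88 N·m.
From τ = Iα: α = 20.88/0.7527 = 27.74 rad/s².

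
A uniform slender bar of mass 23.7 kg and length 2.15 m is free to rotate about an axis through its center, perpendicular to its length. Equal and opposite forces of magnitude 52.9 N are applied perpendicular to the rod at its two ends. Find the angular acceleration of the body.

α ≈ 12.5 rad/s²

I = (1/12)ML² = (1/12)(23.7)(2.15)² = 9.129 kg·m².
The couple gives τ = F·(L/2) + F·(L/2) = F L = (52.9)(2.15) = 113.7 N·m.
From τ = Iα: α = 113.7/9.129 = 12.46 rad/s².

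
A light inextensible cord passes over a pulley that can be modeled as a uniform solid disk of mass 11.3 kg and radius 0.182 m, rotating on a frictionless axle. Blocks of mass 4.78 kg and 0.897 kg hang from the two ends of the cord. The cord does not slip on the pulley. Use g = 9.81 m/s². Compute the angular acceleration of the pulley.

α ≈ 18.5 rad/s²

I = ½MR² = (1/2)(11.3)(0.182)² = 0.1872 kg·m².
Heavier block: m₁g − T₁ = m₁a. Lighter block: T₂ − m₂g = m₂a.
Pulley: (T₁ − T₂)R = Iα = I(a/R), so T₁ − T₂ = (I/R²)a = (1/2)M_p a = 5.650·a.
Adding the three: (m₁ − m₂)g = (m₁ + m₂ + 5.650)a, so a = (4.78 − 0.897)(9.81)/(4.78 + 0.897 + 5.650) = 3.363 m/s².
α = a/R = 3.363/0.182 = 18.48 rad/s².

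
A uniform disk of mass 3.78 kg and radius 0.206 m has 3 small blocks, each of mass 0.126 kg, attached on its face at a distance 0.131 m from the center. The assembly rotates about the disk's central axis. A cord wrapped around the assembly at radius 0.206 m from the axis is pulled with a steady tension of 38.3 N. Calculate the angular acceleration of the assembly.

α ≈ 91.0 rad/s²

I_disk = ½MR² = ½(3.78)(0.206)² = 0.08020 kg·m².
I_blocks = 3·m·r² = 3(0.126)(0.131)² = 0.006487 kg·m².
Total I = 0.08669 kg·m².
τ = F r = (38.3)(0.206) = 7.890 N·m.
α = τ/I = 7.890/0.08669 = 91.01 rad/s².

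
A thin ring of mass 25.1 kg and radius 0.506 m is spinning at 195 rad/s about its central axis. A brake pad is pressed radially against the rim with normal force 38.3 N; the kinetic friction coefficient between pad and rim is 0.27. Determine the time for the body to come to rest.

I = MR² = (25.1)(0.506)² = 6.427 kg·m².
Friction force f = μN = (0.27)(38.3) = 10.34 N at the rim; torque magnitude τ = fR = 5.233 N·m, opposing ω.
|α| = τ/I = 5.233/6.427 = 0.8142 rad/s² (deceleration).
0 = ω₀ − |α|t ⇒ t = ω₀/|α| = 195/0.8142 = 239.5 s.

t ≈ 239 s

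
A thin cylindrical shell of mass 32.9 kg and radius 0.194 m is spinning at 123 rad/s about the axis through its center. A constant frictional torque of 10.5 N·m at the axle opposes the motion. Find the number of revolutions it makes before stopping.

≈ 142 revolutions

I = MR² = (32.9)(0.194)² = 1.238 kg·m².
The net torque has magnitude 10.5 N·m, opposing ω.
|α| = τ/I = 10.50/1.238 = 8.480 rad/s² (deceleration).
ω² = ω₀² − 2|α|θ with ω = 0 ⇒ θ = ω₀²/(2|α|) = 892.1 rad = 142.0 rev.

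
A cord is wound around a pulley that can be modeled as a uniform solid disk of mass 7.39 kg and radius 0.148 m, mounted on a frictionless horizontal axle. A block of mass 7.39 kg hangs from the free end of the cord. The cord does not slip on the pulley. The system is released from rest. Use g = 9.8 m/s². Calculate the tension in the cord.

I = ½MR² = (1/2)(7.39)(0.148)² = 0.08094 kg·m².
Block: mg − T = ma. Pulley: TR = Iα. No-slip: a = αR, so T = (I/R²)a = 3.695·a.
Then mg = (m + 3.695)a, so a = (7.39)(9.8)/(7.39 + 3.695) = 6.533 m/s².
T = 3.695·a = 24.14 N.

T ≈ 24.1 N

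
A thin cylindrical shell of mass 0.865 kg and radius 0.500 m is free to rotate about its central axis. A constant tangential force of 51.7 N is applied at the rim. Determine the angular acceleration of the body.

α ≈ 120 rad/s²

I = MR² = (0.865)(0.500)² = 0.2162 kg·m².
τ = F R = (51.7)(0.500) = 25.85 N·m.
Newton's second law for rotation, τ = Iα, gives α = τ/I = 25.85/0.2162 = 119.5 rad/s².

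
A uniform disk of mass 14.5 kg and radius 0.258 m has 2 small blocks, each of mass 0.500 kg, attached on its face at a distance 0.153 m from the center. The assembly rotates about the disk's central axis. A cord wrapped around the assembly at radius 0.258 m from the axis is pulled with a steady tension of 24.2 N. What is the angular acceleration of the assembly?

I_disk = ½MR² = ½(14.5)(0.258)² = 0.4826 kg·m².
I_blocks = 2·m·r² = 2(0.500)(0.153)² = 0.02341 kg·m².
Total I = 0.5060 kg·m².
τ = F r = (24.2)(0.258) = 6.244 N·m.
α = τ/I = 6.244/0.5060 = 12.34 rad/s².

α ≈ 12.3 rad/s²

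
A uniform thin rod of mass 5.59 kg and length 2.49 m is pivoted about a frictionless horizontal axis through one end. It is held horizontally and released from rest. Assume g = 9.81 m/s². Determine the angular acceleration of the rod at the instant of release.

α ≈ 5.91 rad/s²

About the pivot, I = (1/3)ML² = (1/3)(5.59)(2.49)² = 11.55 kg·m².
The weight acts at the center, a distance L/2 = 1.245 m from the pivot; τ = Mg(L/2) = 68.27 N·m.
α = τ/I = 68.27/11.55 = 5.910 rad/s².
(Equivalently α = (3g/(2L)) = 5.910 rad/s².)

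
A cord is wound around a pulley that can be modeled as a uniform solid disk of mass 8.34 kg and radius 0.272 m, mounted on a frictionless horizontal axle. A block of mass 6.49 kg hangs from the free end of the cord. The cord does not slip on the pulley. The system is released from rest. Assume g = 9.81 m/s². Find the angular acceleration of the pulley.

I = ½MR² = (1/2)(8.34)(0.272)² = 0.3085 kg·m².
Block: mg − T = ma. Pulley: TR = Iα. No-slip: a = αR, so T = (I/R²)a = 4.170·a.
Then mg = (m + 4.170)a, so a = (6.49)(9.81)/(6.49 + 4.170) = 5.973 m/s².
α = a/R = 5.973/0.272 = 21.96 rad/s².

α ≈ 22.0 rad/s²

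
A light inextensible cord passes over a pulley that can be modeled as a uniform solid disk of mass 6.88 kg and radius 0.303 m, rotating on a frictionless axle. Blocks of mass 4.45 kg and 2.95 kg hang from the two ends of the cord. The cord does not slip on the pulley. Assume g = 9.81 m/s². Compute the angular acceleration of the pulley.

α ≈ 4.48 rad/s²

I = ½MR² = (1/2)(6.88)(0.303)² = 0.3158 kg·m².
Heavier block: m₁g − T₁ = m₁a. Lighter block: T₂ − m₂g = m₂a.
Pulley: (T₁ − T₂)R = Iα = I(a/R), so T₁ − T₂ = (I/R²)a = (1/2)M_p a = 3.440·a.
Adding the three: (m₁ − m₂)g = (m₁ + m₂ + 3.440)a, so a = (4.45 − 2.95)(9.81)/(4.45 + 2.95 + 3.440) = 1.357 m/s².
α = a/R = 1.357/0.303 = 4.480 rad/s².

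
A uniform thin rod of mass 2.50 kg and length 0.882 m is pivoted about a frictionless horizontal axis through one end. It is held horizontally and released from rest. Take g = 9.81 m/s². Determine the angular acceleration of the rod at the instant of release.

About the pivot, I = (1/3)ML² = (1/3)(2.50)(0.882)² = 0.6483 kg·m².
The weight acts at the center, a distance L/2 = 0.4410 m from the pivot; τ = Mg(L/2) = 10.82 N·m.
α = τ/I = 10.82/0.6483 = 16.68 rad/s².

α ≈ 16.7 rad/s²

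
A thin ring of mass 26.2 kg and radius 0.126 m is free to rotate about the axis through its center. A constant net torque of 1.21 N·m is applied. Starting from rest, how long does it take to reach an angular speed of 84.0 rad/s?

I = MR² = (26.2)(0.126)² = 0.4160 kg·m².
α = τ/I = 1.21/0.4160 = 2.909 rad/s².
ω = αt ⇒ t = ω/α = 84.0/2.909 = 28.88 s.

t ≈ 28.9 s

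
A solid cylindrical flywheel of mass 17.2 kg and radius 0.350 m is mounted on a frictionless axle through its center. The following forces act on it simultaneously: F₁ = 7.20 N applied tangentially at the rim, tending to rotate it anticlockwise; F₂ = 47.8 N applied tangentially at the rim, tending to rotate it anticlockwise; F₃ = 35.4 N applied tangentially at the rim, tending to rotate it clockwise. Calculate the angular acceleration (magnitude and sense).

I = ½MR² = (1/2)(17.2)(0.350)² = 1.053 kg·m².
Taking anticlockwise as positive: τ₁ = +(7.20)(0.350) = +2.520 N·m; τ₂ = +(47.8)(0.350) = +16.73 N·m; τ₃ = −(35.4)(0.350) = −12.39 N·m.
Net torque τ = 6.860 N·m.
α = τ/I = 6.860/1.053 = 6.512 rad/s².

α ≈ 6.51 rad/s², anticlockwise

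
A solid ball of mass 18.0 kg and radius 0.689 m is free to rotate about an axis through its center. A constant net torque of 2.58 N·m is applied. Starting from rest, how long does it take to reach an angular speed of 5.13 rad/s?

I = (2/5)MR² = (2/5)(18.0)(0.689)² = 3.418 kg·m².
α = τ/I = 2.58/3.418 = 0.7548 rad/s².
ω = αt ⇒ t = ω/α = 5.13/0.7548 = 6.796 s.

t ≈ 6.80 s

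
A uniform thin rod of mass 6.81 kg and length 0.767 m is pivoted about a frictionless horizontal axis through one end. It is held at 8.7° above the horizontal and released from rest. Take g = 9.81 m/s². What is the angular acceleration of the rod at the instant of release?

α ≈ 19.0 rad/s²

About the pivot, I = (1/3)ML² = (1/3)(6.81)(0.767)² = 1.335 kg·m².
The weight acts at the center, a distance L/2 = 0.3835 m from the pivot; τ = Mg(L/2) cos 8.7° = 25.33 N·m.
α = τ/I = 25.33/1.335 = 18.96 rad/s².
(Equivalently α = (3g/(2L)) cos 8.7° = 18.96 rad/s².)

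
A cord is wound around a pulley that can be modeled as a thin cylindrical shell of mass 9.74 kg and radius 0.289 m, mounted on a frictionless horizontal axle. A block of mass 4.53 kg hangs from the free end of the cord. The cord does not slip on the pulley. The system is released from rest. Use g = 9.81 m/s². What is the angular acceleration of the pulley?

I = MR² = (9.74)(0.289)² = 0.8135 kg·m².
Block: mg − T = ma. Pulley: TR = Iα. No-slip: a = αR, so T = (I/R²)a = 9.740·a.
Then mg = (m + 9.740)a, so a = (4.53)(9.81)/(4.53 + 9.740) = 3.114 m/s².
α = a/R = 3.114/0.289 = 10.78 rad/s².

α ≈ 10.8 rad/s²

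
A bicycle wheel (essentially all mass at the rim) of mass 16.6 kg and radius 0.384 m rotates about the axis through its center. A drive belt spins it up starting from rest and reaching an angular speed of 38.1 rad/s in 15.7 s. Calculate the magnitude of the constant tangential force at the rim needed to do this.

I = MR² = (16.6)(0.384)² = 2.448 kg·m².
α = Δω/Δt = (38.1 − 0)/15.7 = 2.427 rad/s².
The required torque is τ = Iα = (2.448)(2.427) = 5.940 N·m.
A tangential force at the rim gives τ = FR, so F = τ/R = 5.940/0.384 = 15.47 N.

F ≈ 15.5 N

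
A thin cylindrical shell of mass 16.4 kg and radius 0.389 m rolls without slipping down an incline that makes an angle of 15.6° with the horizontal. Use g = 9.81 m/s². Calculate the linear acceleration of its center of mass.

Translation along the incline: Mg sinθ − f = Ma.
Rotation about the center: fR = Iα with I = MR². No-slip gives a = αR, so f = (I/R²)a = M a.
Substituting: Mg sinθ = (1 + 1.000)Ma, so a = g sinθ/(1 + 1.000) = (9.81) sin 15.6° / 2.000 = 1.319 m/s².

a ≈ 1.32 m/s²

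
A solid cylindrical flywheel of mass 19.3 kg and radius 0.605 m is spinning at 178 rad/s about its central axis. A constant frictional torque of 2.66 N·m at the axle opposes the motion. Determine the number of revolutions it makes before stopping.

≈ 3350 revolutions

I = ½MR² = (1/2)(19.3)(0.605)² = 3.532 kg·m².
The net torque has magnitude 2.66 N·m, opposing ω.
|α| = τ/I = 2.660/3.532 = 0.7531 rad/s² (deceleration).
ω² = ω₀² − 2|α|θ with ω = 0 ⇒ θ = ω₀²/(2|α|) = 21040 rad = 3348 rev.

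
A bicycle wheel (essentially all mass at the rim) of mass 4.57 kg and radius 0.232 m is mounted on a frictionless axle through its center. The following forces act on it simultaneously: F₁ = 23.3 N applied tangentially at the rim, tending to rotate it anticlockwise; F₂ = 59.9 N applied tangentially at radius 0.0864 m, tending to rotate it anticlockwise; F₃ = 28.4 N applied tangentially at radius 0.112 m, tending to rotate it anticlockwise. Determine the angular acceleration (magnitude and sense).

α ≈ 55.9 rad/s², anticlockwise

I = MR² = (4.57)(0.232)² = 0.2460 kg·m².
Taking anticlockwise as positive: τ₁ = +(23.3)(0.232) = +5.406 N·m; τ₂ = +(59.9)(0.0864) = +5.175 N·m; τ₃ = +(28.4)(0.112) = +3.181 N·m.
Net torque τ = 13.76 N·m.
α = τ/I = 13.76/0.2460 = 55.95 rad/s².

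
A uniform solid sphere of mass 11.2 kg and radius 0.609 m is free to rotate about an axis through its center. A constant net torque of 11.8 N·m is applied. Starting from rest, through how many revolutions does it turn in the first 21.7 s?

≈ 266 revolutions

I = (2/5)MR² = (2/5)(11.2)(0.609)² = 1.662 kg·m².
α = τ/I = 11.8/1.662 = 7.102 rad/s².
θ = ½αt² = ½(7.102)(21.7)² = 1672 rad.
Revolutions = θ/(2π) = 266.1.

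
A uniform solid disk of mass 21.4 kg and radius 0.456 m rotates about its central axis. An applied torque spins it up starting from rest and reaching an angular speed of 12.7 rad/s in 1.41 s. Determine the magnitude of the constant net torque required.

τ ≈ 20.0 N·m

I = ½MR² = (1/2)(21.4)(0.456)² = 2.225 kg·m².
α = Δω/Δt = (12.7 − 0)/1.41 = 9.007 rad/s².
τ = Iα = (2.225)(9.007) = 20.04 N·m.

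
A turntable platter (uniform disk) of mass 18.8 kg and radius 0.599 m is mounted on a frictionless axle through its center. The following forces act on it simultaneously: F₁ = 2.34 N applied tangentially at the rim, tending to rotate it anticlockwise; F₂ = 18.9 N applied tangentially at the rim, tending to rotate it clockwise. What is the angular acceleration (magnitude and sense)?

I = ½MR² = (1/2)(18.8)(0.599)² = 3.373 kg·m².
Taking anticlockwise as positive: τ₁ = +(2.34)(0.599) = +1.402 N·m; τ₂ = −(18.9)(0.599) = −11.32 N·m.
Net torque τ = -9.919 N·m.
α = τ/I = -9.919/3.373 = -2.941 rad/s².

α ≈ 2.94 rad/s², clockwise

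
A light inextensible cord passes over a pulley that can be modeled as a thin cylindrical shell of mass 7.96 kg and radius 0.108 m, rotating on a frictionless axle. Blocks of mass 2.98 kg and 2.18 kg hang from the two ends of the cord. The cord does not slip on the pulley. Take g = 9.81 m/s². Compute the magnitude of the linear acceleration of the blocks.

a ≈ 0.598 m/s²

I = MR² = (7.96)(0.108)² = 0.09285 kg·m².
Heavier block: m₁g − T₁ = m₁a. Lighter block: T₂ − m₂g = m₂a.
Pulley: (T₁ − T₂)R = Iα = I(a/R), so T₁ − T₂ = (I/R²)a = 1·M_p a = 7.960·a.
Adding the three: (m₁ − m₂)g = (m₁ + m₂ + 7.960)a, so a = (2.98 − 2.18)(9.81)/(2.98 + 2.18 + 7.960) = 0.5982 m/s².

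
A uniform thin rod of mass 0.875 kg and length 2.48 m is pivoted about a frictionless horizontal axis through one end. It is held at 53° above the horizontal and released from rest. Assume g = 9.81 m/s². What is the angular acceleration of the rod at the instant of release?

About the pivot, I = (1/3)ML² = (1/3)(0.875)(2.48)² = 1.794 kg·m².
The weight acts at the center, a distance L/2 = 1.240 m from the pivot; τ = Mg(L/2) cos 53° = 6.406 N·m.
α = τ/I = 6.406/1.794 = 3.571 rad/s².

α ≈ 3.57 rad/s²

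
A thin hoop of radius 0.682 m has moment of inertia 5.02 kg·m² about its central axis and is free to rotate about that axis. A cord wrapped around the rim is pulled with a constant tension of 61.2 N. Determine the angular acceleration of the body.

τ = F R = (61.2)(0.682) = 41.74 N·m.
From τ = Iα: α = 41.74/5.020 = 8.314 rad/s².

α ≈ 8.31 rad/s²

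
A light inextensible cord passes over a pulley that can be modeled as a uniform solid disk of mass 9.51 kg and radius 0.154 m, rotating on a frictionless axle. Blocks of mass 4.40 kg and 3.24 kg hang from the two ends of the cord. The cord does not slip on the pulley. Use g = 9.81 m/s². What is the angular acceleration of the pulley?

I = ½MR² = (1/2)(9.51)(0.154)² = 0.1128 kg·m².
Heavier block: m₁g − T₁ = m₁a. Lighter block: T₂ − m₂g = m₂a.
Pulley: (T₁ − T₂)R = Iα = I(a/R), so T₁ − T₂ = (I/R²)a = (1/2)M_p a = 4.755·a.
Adding the three: (m₁ − m₂)g = (m₁ + m₂ + 4.755)a, so a = (4.40 − 3.24)(9.81)/(4.40 + 3.24 + 4.755) = 0.9181 m/s².
α = a/R = 0.9181/0.154 = 5.962 rad/s².

α ≈ 5.96 rad/s²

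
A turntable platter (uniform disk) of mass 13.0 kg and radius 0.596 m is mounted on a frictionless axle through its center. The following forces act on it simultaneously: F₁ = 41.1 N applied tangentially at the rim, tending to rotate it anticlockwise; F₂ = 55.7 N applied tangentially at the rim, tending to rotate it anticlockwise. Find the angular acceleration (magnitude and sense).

I = ½MR² = (1/2)(13.0)(0.596)² = 2.309 kg·m².
Taking anticlockwise as positive: τ₁ = +(41.1)(0.596) = +24.50 N·m; τ₂ = +(55.7)(0.596) = +33.20 N·m.
Net torque τ = 57.69 N·m.
α = τ/I = 57.69/2.309 = 24.99 rad/s².

α ≈ 25.0 rad/s², anticlockwise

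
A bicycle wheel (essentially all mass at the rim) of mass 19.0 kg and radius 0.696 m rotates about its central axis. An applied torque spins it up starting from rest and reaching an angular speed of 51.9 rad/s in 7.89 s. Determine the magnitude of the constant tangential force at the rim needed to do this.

I = MR² = (19.0)(0.696)² = 9.204 kg·m².
α = Δω/Δt = (51.9 − 0)/7.89 = 6.578 rad/s².
The required torque is τ = Iα = (9.204)(6.578) = 60.54 N·m.
A tangential force at the rim gives τ = FR, so F = τ/R = 60.54/0.696 = 86.99 N.

F ≈ 87.0 N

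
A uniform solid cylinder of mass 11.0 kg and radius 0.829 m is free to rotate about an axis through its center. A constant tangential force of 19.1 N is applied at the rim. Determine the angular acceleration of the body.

α ≈ 4.19 rad/s²

I = ½MR² = (1/2)(11.0)(0.829)² = 3.780 kg·m².
τ = F R = (19.1)(0.829) = 15.83 N·m.
From τ = Iα: α = 15.83/3.780 = 4.189 rad/s².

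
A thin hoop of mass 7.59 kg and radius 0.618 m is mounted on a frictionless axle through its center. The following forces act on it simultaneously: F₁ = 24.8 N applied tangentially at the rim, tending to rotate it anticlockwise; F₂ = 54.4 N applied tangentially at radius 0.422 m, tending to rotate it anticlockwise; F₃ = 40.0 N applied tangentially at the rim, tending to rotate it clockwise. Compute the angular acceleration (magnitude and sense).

α ≈ 4.68 rad/s², anticlockwise

I = MR² = (7.59)(0.618)² = 2.899 kg·m².
Taking anticlockwise as positive: τ₁ = +(24.8)(0.618) = +15.33 N·m; τ₂ = +(54.4)(0.422) = +22.96 N·m; τ₃ = −(40.0)(0.618) = −24.72 N·m.
Net torque τ = 13.56 N·m.
α = τ/I = 13.56/2.899 = 4.679 rad/s².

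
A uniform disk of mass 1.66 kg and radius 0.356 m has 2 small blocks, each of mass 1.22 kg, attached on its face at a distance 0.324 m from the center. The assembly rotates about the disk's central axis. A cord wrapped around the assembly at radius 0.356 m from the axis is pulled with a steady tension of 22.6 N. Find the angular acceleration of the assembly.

I_disk = ½MR² = ½(1.66)(0.356)² = 0.1052 kg·m².
I_blocks = 2·m·r² = 2(1.22)(0.324)² = 0.2561 kg·m².
Total I = 0.3613 kg·m².
τ = F r = (22.6)(0.356) = 8.046 N·m.
α = τ/I = 8.046/0.3613 = 22.27 rad/s².

α ≈ 22.3 rad/s²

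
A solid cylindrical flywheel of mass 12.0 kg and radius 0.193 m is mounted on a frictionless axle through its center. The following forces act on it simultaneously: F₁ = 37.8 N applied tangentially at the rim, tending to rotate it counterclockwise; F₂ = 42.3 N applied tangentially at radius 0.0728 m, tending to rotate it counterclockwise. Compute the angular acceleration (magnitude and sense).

I = ½MR² = (1/2)(12.0)(0.193)² = 0.2235 kg·m².
Taking counterclockwise as positive: τ₁ = +(37.8)(0.193) = +7.295 N·m; τ₂ = +(42.3)(0.0728) = +3.079 N·m.
Net torque τ = 10.37 N·m.
α = τ/I = 10.37/0.2235 = 46.42 rad/s².

α ≈ 46.4 rad/s², counterclockwise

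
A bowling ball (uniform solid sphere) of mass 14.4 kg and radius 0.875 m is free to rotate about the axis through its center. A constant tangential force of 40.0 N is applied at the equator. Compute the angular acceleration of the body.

I = (2/5)MR² = (2/5)(14.4)(0.875)² = 4.410 kg·m².
τ = F R = (40.0)(0.875) = 35.00 N·m.
From τ = Iα: α = 35.00/4.410 = 7.937 rad/s².

α ≈ 7.94 rad/s²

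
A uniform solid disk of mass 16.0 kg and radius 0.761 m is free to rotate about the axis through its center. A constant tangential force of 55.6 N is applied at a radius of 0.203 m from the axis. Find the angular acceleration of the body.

α ≈ 2.44 rad/s²

I = ½MR² = (1/2)(16.0)(0.761)² = 4.633 kg·m².
τ = F·r = (55.6)(0.203) = 11.29 N·m.
From τ = Iα: α = 11.29/4.633 = 2.436 rad/s².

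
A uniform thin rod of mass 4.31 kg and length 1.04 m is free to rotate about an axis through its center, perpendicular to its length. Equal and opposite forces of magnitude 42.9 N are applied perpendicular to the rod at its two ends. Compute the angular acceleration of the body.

α ≈ 115 rad/s²

I = (1/12)ML² = (1/12)(4.31)(1.04)² = 0.3885 kg·m².
The couple gives τ = F·(L/2) + F·(L/2) = F L = (42.9)(1.04) = 44.62 N·m.
Newton's second law for rotation, τ = Iα, gives α = τ/I = 44.62/0.3885 = 114.8 rad/s².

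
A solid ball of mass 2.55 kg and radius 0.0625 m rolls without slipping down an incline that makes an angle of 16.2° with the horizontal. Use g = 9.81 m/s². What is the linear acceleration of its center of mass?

a ≈ 1.95 m/s²

Translation along the incline: Mg sinθ − f = Ma.
Rotation about the center: fR = Iα with I = (2/5)MR². No-slip gives a = αR, so f = (I/R²)a = (2/5)M a.
Substituting: Mg sinθ = (1 + 0.4000)Ma, so a = g sinθ/(1 + 0.4000) = (9.81) sin 16.2° / 1.400 = 1.955 m/s².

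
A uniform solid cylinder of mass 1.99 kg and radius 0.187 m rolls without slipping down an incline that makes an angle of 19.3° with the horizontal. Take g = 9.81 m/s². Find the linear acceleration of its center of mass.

Translation along the incline: Mg sinθ − f = Ma.
Rotation about the center: fR = Iα with I = ½MR². No-slip gives a = αR, so f = (I/R²)a = (1/2)M a.
Substituting: Mg sinθ = (1 + 0.5000)Ma, so a = g sinθ/(1 + 0.5000) = (9.81) sin 19.3° / 1.500 = 2.162 m/s².

a ≈ 2.16 m/s²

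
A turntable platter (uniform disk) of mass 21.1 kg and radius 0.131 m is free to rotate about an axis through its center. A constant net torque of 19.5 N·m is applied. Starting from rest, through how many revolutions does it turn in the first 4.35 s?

≈ 162 revolutions

I = ½MR² = (1/2)(21.1)(0.131)² = 0.1810 kg·m².
α = τ/I = 19.5/0.1810 = 107.7 rad/s².
θ = ½αt² = ½(107.7)(4.35)² = 1019 rad.
Revolutions = θ/(2π) = 162.2.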